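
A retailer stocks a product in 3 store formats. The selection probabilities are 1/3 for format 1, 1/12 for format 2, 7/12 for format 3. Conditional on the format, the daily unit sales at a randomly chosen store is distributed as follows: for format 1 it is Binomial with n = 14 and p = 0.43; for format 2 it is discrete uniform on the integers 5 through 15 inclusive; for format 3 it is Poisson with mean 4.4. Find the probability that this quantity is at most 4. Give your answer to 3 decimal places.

0.391

Conditional on each format, P(X ≤ 4): 1: 0.207827; 2: 0; 3: 0.551184.
By total probability, P(X ≤ 4) = 0.333333·0.207827 + 0.0833333·0 + 0.583333·0.551184 = 0.3908.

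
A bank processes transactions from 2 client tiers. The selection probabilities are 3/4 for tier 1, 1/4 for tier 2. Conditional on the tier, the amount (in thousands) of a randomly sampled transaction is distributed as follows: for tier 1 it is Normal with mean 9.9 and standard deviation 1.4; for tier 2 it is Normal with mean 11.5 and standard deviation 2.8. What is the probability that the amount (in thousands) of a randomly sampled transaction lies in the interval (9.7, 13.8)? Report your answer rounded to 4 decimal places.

0.5491

Conditional on each tier, P(9.7 < X < 13.8): 1: 0.554128; 2: 0.534141.
By total probability, P(9.7 < X < 13.8) = 0.75·0.554128 + 0.25·0.534141 = 0.549131.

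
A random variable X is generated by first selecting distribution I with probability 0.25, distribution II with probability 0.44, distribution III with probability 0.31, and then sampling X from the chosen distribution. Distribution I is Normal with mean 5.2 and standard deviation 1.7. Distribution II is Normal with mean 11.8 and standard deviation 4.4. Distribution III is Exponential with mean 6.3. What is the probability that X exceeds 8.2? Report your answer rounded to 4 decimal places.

Conditional on each component, P(X > 8.2): I: 0.0388066; II: 0.793373; III: 0.2721.
By total probability, P(X > 8.2) = 0.25·0.0388066 + 0.44·0.793373 + 0.31·0.2721 = 0.443137.

0.4431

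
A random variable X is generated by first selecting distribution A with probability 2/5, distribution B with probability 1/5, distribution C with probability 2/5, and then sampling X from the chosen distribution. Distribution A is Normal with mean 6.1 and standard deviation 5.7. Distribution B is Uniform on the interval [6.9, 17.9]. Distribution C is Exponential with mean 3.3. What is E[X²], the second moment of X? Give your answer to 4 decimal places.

For each component E[X²] = Var + (mean)², giving A: 69.7; B: 163.843; C: 21.78.
Overall E[X²] = 0.4·69.7 + 0.2·163.843 + 0.4·21.78 = 69.3607.

69.3607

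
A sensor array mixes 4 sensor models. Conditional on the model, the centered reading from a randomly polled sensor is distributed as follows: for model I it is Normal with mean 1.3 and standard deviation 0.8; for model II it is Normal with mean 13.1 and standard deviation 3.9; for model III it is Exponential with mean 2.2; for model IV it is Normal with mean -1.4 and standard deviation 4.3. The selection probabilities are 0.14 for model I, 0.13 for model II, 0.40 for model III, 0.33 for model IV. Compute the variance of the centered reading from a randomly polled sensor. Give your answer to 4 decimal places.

Per component, I: μ=1.3, E[X²]=2.33; II: μ=13.1, E[X²]=186.82; III: μ=2.2, E[X²]=9.68; IV: μ=-1.4, E[X²]=20.45.
E[X] = 0.14·1.3 + 0.13·13.1 + 0.4·2.2 + 0.33·-1.4 = 2.303.
E[X²] = 0.14·2.33 + 0.13·186.82 + 0.4·9.68 + 0.33·20.45 = 35.2333.
Var(X) = E[X²] − (E[X])² = 35.2333 − 5.30381 = 29.9295.

29.9295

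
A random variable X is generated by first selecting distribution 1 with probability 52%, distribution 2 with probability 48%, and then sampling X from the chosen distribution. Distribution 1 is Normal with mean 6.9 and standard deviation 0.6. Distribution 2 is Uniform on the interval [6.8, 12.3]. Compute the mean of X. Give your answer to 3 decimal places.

8.172

Component means — 1: 6.9; 2: 9.55.
E[X] = 0.52·6.9 + 0.48·9.55 = 8.172.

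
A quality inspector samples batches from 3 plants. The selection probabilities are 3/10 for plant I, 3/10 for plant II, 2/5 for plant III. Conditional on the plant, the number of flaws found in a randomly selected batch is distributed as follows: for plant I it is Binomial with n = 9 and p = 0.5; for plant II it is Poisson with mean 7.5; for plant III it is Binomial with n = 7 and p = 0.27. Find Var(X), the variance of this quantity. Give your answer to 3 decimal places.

8.881

Per component, I: μ=4.5, E[X²]=22.5; II: μ=7.5, E[X²]=63.75; III: μ=1.89, E[X²]=4.9518.
E[X] = 0.3·4.5 + 0.3·7.5 + 0.4·1.89 = 4.356.
E[X²] = 0.3·22.5 + 0.3·63.75 + 0.4·4.9518 = 27.8557.
Var(X) = E[X²] − (E[X])² = 27.8557 − 18.9747 = 8.88098.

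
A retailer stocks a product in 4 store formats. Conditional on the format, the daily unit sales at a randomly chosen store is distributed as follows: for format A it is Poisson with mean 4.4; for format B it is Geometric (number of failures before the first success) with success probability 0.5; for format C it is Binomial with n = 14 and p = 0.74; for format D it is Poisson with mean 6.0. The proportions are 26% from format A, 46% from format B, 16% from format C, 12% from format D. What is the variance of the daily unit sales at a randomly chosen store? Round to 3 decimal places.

Per component, A: μ=4.4, E[X²]=23.76; B: μ=1, E[X²]=3; C: μ=10.36, E[X²]=110.023; D: μ=6, E[X²]=42.
E[X] = 0.26·4.4 + 0.46·1 + 0.16·10.36 + 0.12·6 = 3.9816.
E[X²] = 0.26·23.76 + 0.46·3 + 0.16·110.023 + 0.12·42 = 30.2013.
Var(X) = E[X²] − (E[X])² = 30.2013 − 15.8531 = 14.3482.

14.348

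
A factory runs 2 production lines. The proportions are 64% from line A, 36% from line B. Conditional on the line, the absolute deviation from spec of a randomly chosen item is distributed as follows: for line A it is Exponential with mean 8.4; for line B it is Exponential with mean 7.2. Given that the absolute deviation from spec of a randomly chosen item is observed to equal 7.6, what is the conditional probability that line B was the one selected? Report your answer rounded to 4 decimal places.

Likelihoods f(7.6 | ·): A: 0.0481712; B: 0.0483332.
Posterior ∝ prior × likelihood. Numerator for B: 0.36·0.0483332 = 0.0174.
Normalizing constant: 0.64·0.0481712 + 0.36·0.0483332 = 0.0482295.
P(B | observation) = 0.0174 / 0.0482295 = 0.360774.

0.3608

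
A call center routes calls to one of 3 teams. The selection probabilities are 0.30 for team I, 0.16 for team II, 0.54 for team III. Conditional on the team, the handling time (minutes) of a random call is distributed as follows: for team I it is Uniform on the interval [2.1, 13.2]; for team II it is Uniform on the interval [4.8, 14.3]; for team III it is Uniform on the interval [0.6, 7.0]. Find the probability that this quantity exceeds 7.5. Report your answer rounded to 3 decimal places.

Conditional on each team, P(X > 7.5): I: 0.513514; II: 0.715789; III: 0.
By total probability, P(X > 7.5) = 0.3·0.513514 + 0.16·0.715789 + 0.54·0 = 0.26858.

0.269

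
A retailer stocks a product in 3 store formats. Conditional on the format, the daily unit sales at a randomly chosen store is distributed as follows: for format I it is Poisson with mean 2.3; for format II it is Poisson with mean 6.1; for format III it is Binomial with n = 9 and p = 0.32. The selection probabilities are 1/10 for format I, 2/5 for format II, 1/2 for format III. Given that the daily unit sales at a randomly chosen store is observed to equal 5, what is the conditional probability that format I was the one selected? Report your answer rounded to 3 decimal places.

Likelihoods P(X=5 | ·): I: 0.053775; II: 0.15786; III: 0.0903974.
Posterior ∝ prior × likelihood. Numerator for I: 0.1·0.053775 = 0.0053775.
Normalizing constant: 0.1·0.053775 + 0.4·0.15786 + 0.5·0.0903974 = 0.11372.
P(I | observation) = 0.0053775 / 0.11372 = 0.0472872.

0.047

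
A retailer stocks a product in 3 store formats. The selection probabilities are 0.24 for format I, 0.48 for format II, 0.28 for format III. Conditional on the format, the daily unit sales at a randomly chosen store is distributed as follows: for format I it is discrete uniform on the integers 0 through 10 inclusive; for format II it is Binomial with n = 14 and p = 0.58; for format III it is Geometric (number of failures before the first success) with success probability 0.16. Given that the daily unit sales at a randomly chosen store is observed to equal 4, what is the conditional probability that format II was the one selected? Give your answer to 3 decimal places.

Likelihoods P(X=4 | ·): I: 0.0909091; II: 0.0193481; III: 0.0796594.
Posterior ∝ prior × likelihood. Numerator for II: 0.48·0.0193481 = 0.0092871.
Normalizing constant: 0.24·0.0909091 + 0.48·0.0193481 + 0.28·0.0796594 = 0.0534099.
P(II | observation) = 0.0092871 / 0.0534099 = 0.173883.

0.174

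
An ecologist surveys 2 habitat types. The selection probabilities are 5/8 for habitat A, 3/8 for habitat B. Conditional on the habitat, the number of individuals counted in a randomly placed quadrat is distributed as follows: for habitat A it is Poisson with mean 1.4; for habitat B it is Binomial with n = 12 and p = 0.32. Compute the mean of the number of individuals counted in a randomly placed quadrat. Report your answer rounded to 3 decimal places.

Component means — A: 1.4; B: 3.84.
E[X] = 0.625·1.4 + 0.375·3.84 = 2.315.

2.315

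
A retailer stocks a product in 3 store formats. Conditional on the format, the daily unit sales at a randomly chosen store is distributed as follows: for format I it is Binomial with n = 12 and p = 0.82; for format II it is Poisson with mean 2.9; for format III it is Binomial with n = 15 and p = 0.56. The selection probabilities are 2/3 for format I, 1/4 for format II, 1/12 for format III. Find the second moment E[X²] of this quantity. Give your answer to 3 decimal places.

74.747

For each component E[X²] = Var + (mean)², giving I: 98.5968; II: 11.31; III: 74.256.
Overall E[X²] = 0.666667·98.5968 + 0.25·11.31 + 0.0833333·74.256 = 74.7467.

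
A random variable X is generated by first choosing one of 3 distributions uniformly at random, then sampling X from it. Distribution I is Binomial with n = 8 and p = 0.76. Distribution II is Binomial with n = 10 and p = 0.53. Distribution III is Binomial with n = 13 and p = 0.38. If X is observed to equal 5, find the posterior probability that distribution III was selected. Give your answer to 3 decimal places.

Likelihoods P(X=5 | ·): I: 0.196286; II: 0.241696; III: 0.222654.
Posterior ∝ prior × likelihood. Numerator for III: 0.333333·0.222654 = 0.0742179.
Normalizing constant: 0.333333·0.196286 + 0.333333·0.241696 + 0.333333·0.222654 = 0.220212.
P(III | observation) = 0.0742179 / 0.220212 = 0.33703.

0.337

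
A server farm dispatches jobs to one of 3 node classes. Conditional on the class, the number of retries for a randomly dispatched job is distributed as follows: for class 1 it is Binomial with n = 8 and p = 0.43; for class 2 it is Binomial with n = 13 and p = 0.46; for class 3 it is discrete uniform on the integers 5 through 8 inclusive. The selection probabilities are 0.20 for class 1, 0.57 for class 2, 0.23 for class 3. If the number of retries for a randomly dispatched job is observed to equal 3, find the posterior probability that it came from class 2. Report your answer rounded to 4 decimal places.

0.3844

Likelihoods P(X=3 | ·): 1: 0.267897; 2: 0.0586918; 3: 0.
Posterior ∝ prior × likelihood. Numerator for 2: 0.57·0.0586918 = 0.0334543.
Normalizing constant: 0.2·0.267897 + 0.57·0.0586918 + 0.23·0 = 0.0870337.
P(2 | observation) = 0.0334543 / 0.0870337 = 0.384383.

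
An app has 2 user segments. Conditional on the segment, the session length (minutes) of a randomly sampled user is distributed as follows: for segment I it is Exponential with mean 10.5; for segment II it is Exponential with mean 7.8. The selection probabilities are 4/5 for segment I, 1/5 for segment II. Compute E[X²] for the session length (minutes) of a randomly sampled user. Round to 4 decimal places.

200.7360

For each component E[X²] = Var + (mean)², giving I: 220.5; II: 121.68.
Overall E[X²] = 0.8·220.5 + 0.2·121.68 = 200.736.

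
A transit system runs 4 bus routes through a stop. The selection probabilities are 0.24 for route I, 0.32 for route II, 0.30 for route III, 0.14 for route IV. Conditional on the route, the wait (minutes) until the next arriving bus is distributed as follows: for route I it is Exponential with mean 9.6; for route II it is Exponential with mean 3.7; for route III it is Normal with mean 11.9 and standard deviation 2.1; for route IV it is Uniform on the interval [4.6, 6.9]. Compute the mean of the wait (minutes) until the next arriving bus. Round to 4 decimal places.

Component means — I: 9.6; II: 3.7; III: 11.9; IV: 5.75.
E[X] = 0.24·9.6 + 0.32·3.7 + 0.3·11.9 + 0.14·5.75 = 7.863.

7.8630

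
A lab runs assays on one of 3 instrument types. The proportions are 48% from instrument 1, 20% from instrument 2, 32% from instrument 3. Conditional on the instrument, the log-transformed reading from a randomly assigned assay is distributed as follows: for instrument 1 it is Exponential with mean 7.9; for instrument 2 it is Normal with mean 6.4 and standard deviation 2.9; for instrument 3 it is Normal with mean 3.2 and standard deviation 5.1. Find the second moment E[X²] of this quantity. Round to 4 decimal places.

For each component E[X²] = Var + (mean)², giving 1: 124.82; 2: 49.37; 3: 36.25.
Overall E[X²] = 0.48·124.82 + 0.2·49.37 + 0.32·36.25 = 81.3876.

81.3876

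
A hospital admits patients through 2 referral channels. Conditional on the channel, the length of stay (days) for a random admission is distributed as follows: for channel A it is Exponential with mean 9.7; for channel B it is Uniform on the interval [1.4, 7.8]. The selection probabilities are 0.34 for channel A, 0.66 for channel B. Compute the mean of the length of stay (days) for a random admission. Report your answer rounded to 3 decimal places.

6.334

Component means — A: 9.7; B: 4.6.
E[X] = 0.34·9.7 + 0.66·4.6 = 6.334.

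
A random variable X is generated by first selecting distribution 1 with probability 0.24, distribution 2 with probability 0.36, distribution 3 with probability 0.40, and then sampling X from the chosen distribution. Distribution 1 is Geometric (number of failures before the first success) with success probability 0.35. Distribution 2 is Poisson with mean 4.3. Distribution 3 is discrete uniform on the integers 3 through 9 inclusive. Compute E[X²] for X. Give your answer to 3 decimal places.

For each component E[X²] = Var + (mean)², giving 1: 8.7551; 2: 22.79; 3: 40.
Overall E[X²] = 0.24·8.7551 + 0.36·22.79 + 0.4·40 = 26.3056.

26.306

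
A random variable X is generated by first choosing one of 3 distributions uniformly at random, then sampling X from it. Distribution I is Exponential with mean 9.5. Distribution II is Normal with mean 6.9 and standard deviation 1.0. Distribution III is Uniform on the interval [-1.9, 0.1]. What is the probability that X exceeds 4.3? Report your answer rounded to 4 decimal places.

0.5438

Conditional on each component, P(X > 4.3): I: 0.635952; II: 0.995339; III: 0.
By total probability, P(X > 4.3) = 0.333333·0.635952 + 0.333333·0.995339 + 0.333333·0 = 0.543764.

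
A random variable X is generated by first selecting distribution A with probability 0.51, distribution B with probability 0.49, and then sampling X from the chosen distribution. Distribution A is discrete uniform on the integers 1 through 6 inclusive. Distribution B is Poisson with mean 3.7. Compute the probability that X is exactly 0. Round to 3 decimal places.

0.012

Conditional on each component, P(X = 0): A: 0; B: 0.0247235.
By total probability, P(X = 0) = 0.51·0 + 0.49·0.0247235 = 0.0121145.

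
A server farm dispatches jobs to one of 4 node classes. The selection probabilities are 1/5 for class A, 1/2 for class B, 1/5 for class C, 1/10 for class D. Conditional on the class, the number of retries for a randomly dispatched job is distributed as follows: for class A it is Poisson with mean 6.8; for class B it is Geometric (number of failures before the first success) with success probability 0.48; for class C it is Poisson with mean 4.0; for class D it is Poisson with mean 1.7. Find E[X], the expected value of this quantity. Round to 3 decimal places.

Component means — A: 6.8; B: 1.08333; C: 4; D: 1.7.
E[X] = 0.2·6.8 + 0.5·1.08333 + 0.2·4 + 0.1·1.7 = 2.87167.

2.872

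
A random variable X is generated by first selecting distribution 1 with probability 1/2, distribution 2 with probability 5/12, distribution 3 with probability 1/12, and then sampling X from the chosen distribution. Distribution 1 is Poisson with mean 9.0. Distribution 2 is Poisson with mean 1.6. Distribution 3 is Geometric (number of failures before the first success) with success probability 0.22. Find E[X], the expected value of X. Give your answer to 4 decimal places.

Component means — 1: 9; 2: 1.6; 3: 3.54545.
E[X] = 0.5·9 + 0.416667·1.6 + 0.0833333·3.54545 = 5.46212.

5.4621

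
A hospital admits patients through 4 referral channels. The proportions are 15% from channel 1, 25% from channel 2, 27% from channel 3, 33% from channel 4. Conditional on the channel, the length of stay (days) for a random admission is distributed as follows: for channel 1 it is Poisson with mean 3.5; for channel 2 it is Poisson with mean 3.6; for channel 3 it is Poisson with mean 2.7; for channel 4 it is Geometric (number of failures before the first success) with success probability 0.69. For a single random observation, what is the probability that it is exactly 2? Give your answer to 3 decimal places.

Conditional on each channel, P(X = 2): 1: 0.184959; 2: 0.177058; 3: 0.244964; 4: 0.066309.
By total probability, P(X = 2) = 0.15·0.184959 + 0.25·0.177058 + 0.27·0.244964 + 0.33·0.066309 = 0.160031.

0.160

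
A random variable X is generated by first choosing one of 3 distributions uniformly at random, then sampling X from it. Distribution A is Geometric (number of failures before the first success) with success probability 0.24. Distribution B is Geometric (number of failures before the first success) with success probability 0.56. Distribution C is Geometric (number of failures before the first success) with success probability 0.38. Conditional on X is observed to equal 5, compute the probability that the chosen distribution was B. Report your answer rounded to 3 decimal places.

0.088

Likelihoods P(X=5 | ·): A: 0.0608526; B: 0.00923531; C: 0.034813.
Posterior ∝ prior × likelihood. Numerator for B: 0.333333·0.00923531 = 0.00307844.
Normalizing constant: 0.333333·0.0608526 + 0.333333·0.00923531 + 0.333333·0.034813 = 0.034967.
P(B | observation) = 0.00307844 / 0.034967 = 0.0880384.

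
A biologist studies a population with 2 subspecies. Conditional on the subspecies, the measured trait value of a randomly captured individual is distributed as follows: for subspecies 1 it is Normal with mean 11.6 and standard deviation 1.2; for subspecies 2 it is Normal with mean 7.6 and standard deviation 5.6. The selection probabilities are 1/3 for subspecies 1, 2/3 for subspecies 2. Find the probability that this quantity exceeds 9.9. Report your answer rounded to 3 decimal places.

0.534

Conditional on each subspecies, P(X > 9.9): 1: 0.92171; 2: 0.340641.
By total probability, P(X > 9.9) = 0.333333·0.92171 + 0.666667·0.340641 = 0.534331.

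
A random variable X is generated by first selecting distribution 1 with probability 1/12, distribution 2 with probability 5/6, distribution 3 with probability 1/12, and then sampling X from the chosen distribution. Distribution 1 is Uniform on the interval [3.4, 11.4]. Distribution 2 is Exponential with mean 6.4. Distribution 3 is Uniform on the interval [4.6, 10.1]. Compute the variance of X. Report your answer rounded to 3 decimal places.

Per component, 1: μ=7.4, E[X²]=60.0933; 2: μ=6.4, E[X²]=81.92; 3: μ=7.35, E[X²]=56.5433.
E[X] = 0.0833333·7.4 + 0.833333·6.4 + 0.0833333·7.35 = 6.5625.
E[X²] = 0.0833333·60.0933 + 0.833333·81.92 + 0.0833333·56.5433 = 77.9864.
Var(X) = E[X²] − (E[X])² = 77.9864 − 43.0664 = 34.92.

34.920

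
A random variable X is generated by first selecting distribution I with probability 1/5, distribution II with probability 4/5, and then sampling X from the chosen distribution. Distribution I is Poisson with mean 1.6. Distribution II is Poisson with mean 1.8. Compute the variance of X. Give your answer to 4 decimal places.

Per component, I: μ=1.6, E[X²]=4.16; II: μ=1.8, E[X²]=5.04.
E[X] = 0.2·1.6 + 0.8·1.8 = 1.76.
E[X²] = 0.2·4.16 + 0.8·5.04 = 4.864.
Var(X) = E[X²] − (E[X])² = 4.864 − 3.0976 = 1.7664.

1.7664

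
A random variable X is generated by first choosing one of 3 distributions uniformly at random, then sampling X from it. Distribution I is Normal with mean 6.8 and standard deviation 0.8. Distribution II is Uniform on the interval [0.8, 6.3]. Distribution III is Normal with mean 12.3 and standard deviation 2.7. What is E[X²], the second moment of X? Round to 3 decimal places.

For each component E[X²] = Var + (mean)², giving I: 46.88; II: 15.1233; III: 158.58.
Overall E[X²] = 0.333333·46.88 + 0.333333·15.1233 + 0.333333·158.58 = 73.5278.

73.528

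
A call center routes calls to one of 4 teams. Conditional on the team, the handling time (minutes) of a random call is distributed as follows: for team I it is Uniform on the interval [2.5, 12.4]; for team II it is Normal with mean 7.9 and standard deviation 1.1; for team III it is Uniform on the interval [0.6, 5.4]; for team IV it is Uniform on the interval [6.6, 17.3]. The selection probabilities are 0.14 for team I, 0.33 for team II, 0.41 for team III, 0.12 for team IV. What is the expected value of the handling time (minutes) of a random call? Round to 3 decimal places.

Component means — I: 7.45; II: 7.9; III: 3; IV: 11.95.
E[X] = 0.14·7.45 + 0.33·7.9 + 0.41·3 + 0.12·11.95 = 6.314.

6.314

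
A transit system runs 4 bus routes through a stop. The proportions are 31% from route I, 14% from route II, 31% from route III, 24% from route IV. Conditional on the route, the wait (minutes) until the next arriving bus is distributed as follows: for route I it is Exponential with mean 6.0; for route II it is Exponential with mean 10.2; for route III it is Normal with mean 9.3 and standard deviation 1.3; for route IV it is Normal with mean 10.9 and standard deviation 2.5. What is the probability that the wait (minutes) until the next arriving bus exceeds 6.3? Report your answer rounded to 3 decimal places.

0.723

Conditional on each route, P(X > 6.3): I: 0.349938; II: 0.539212; III: 0.989492; IV: 0.967116.
By total probability, P(X > 6.3) = 0.31·0.349938 + 0.14·0.539212 + 0.31·0.989492 + 0.24·0.967116 = 0.722821.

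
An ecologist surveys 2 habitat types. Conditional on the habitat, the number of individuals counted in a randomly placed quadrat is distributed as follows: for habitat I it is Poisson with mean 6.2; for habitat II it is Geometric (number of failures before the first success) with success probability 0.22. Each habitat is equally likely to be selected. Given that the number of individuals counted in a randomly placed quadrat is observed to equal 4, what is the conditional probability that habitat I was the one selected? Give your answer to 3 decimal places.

Likelihoods P(X=4 | ·): I: 0.124948; II: 0.0814331.
Posterior ∝ prior × likelihood. Numerator for I: 0.5·0.124948 = 0.0624741.
Normalizing constant: 0.5·0.124948 + 0.5·0.0814331 = 0.103191.
P(I | observation) = 0.0624741 / 0.103191 = 0.605424.

0.605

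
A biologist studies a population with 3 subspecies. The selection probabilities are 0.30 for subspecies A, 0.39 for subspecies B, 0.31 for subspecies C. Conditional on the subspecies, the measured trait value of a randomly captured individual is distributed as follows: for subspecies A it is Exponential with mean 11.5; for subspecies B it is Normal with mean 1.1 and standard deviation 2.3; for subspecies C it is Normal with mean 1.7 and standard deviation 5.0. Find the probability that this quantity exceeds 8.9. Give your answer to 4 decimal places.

Conditional on each subspecies, P(X > 8.9): A: 0.461205; B: 0.000347804; C: 0.0749337.
By total probability, P(X > 8.9) = 0.3·0.461205 + 0.39·0.000347804 + 0.31·0.0749337 = 0.161727.

0.1617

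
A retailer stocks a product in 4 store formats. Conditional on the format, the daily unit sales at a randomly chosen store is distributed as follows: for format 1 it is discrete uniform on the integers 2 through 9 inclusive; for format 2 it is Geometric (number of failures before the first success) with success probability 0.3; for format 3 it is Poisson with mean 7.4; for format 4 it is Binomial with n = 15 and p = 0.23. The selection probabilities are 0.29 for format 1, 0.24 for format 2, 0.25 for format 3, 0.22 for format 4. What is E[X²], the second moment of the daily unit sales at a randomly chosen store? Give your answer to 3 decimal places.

32.211

For each component E[X²] = Var + (mean)², giving 1: 35.5; 2: 13.2222; 3: 62.16; 4: 14.559.
Overall E[X²] = 0.29·35.5 + 0.24·13.2222 + 0.25·62.16 + 0.22·14.559 = 32.2113.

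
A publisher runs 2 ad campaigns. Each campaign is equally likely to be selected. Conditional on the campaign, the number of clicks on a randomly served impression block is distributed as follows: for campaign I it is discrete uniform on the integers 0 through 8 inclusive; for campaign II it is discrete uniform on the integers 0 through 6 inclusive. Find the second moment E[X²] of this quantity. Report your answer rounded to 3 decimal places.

17.833

For each component E[X²] = Var + (mean)², giving I: 22.6667; II: 13.
Overall E[X²] = 0.5·22.6667 + 0.5·13 = 17.8333.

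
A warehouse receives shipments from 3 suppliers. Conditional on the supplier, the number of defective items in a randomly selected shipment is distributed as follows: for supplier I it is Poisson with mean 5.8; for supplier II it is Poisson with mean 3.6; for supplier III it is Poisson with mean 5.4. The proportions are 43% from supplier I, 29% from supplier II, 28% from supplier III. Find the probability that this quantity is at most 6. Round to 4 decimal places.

Conditional on each supplier, P(X ≤ 6): I: 0.638391; II: 0.926727; III: 0.701671.
By total probability, P(X ≤ 6) = 0.43·0.638391 + 0.29·0.926727 + 0.28·0.701671 = 0.739727.

0.7397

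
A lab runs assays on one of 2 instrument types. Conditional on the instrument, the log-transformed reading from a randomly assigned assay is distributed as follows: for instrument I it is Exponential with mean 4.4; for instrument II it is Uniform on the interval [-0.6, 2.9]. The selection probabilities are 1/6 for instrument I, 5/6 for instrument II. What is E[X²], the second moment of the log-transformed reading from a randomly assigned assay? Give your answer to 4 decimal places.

For each component E[X²] = Var + (mean)², giving I: 38.72; II: 2.34333.
Overall E[X²] = 0.166667·38.72 + 0.833333·2.34333 = 8.40611.

8.4061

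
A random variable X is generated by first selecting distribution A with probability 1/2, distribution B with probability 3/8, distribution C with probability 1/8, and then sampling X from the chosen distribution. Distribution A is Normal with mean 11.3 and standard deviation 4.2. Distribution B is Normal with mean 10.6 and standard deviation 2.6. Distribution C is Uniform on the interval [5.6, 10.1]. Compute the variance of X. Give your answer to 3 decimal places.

12.756

Per component, A: μ=11.3, E[X²]=145.33; B: μ=10.6, E[X²]=119.12; C: μ=7.85, E[X²]=63.31.
E[X] = 0.5·11.3 + 0.375·10.6 + 0.125·7.85 = 10.6062.
E[X²] = 0.5·145.33 + 0.375·119.12 + 0.125·63.31 = 125.249.
Var(X) = E[X²] − (E[X])² = 125.249 − 112.493 = 12.7562.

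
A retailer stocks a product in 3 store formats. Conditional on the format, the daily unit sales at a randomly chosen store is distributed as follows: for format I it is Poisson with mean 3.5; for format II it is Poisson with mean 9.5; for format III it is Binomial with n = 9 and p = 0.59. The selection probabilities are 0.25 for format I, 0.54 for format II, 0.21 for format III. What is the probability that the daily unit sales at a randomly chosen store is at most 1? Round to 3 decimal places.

0.035

Conditional on each format, P(X ≤ 1): I: 0.135888; II: 0.000785944; III: 0.00456738.
By total probability, P(X ≤ 1) = 0.25·0.135888 + 0.54·0.000785944 + 0.21·0.00456738 = 0.0353556.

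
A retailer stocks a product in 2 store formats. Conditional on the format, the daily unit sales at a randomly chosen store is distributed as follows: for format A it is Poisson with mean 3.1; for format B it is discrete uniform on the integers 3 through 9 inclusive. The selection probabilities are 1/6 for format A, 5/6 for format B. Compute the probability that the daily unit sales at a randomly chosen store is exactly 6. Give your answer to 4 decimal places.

0.1283

Conditional on each format, P(X = 6): A: 0.0555296; B: 0.142857.
By total probability, P(X = 6) = 0.166667·0.0555296 + 0.833333·0.142857 = 0.128303.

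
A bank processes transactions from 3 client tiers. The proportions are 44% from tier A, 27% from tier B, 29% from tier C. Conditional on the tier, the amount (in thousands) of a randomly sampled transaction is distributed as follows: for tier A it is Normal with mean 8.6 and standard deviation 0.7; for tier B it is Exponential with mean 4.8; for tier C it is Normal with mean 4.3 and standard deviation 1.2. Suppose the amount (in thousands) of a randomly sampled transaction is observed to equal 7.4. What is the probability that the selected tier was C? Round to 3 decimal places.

Likelihoods f(7.4 | ·): A: 0.131119; B: 0.0445884; C: 0.0118188.
Posterior ∝ prior × likelihood. Numerator for C: 0.29·0.0118188 = 0.00342745.
Normalizing constant: 0.44·0.131119 + 0.27·0.0445884 + 0.29·0.0118188 = 0.0731586.
P(C | observation) = 0.00342745 / 0.0731586 = 0.0468495.

0.047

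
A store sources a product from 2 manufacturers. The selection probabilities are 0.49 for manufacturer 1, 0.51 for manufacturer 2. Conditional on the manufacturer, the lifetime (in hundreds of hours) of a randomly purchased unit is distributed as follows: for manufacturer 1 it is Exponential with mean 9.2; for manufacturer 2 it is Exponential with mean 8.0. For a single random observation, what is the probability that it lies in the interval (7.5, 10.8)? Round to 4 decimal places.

0.1329

Conditional on each manufacturer, P(7.5 < X < 10.8): 1: 0.133388; 2: 0.132365.
By total probability, P(7.5 < X < 10.8) = 0.49·0.133388 + 0.51·0.132365 = 0.132867.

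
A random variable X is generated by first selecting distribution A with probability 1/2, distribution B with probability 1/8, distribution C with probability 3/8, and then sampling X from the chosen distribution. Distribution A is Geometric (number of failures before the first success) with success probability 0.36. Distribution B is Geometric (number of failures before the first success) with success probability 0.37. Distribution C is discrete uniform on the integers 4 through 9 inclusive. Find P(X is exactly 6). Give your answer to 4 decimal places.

Conditional on each component, P(X = 6): A: 0.024739; B: 0.0231337; C: 0.166667.
By total probability, P(X = 6) = 0.5·0.024739 + 0.125·0.0231337 + 0.375·0.166667 = 0.0777612.

0.0778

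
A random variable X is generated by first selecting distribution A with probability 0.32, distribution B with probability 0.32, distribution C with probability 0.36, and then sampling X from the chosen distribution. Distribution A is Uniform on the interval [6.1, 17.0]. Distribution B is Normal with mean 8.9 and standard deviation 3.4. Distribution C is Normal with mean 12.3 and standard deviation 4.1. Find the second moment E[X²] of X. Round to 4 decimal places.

135.4195

For each component E[X²] = Var + (mean)², giving A: 143.303; B: 90.77; C: 168.1.
Overall E[X²] = 0.32·143.303 + 0.32·90.77 + 0.36·168.1 = 135.419.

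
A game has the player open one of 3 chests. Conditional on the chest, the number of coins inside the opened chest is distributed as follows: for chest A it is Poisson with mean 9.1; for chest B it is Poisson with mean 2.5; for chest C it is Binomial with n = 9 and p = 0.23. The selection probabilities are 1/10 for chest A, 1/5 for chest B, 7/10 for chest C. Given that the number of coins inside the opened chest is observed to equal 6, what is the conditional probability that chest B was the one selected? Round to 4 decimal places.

0.3034

Likelihoods P(X=6 | ·): A: 0.0880716; B: 0.0278337; C: 0.00567699.
Posterior ∝ prior × likelihood. Numerator for B: 0.2·0.0278337 = 0.00556675.
Normalizing constant: 0.1·0.0880716 + 0.2·0.0278337 + 0.7·0.00567699 = 0.0183478.
P(B | observation) = 0.00556675 / 0.0183478 = 0.303401.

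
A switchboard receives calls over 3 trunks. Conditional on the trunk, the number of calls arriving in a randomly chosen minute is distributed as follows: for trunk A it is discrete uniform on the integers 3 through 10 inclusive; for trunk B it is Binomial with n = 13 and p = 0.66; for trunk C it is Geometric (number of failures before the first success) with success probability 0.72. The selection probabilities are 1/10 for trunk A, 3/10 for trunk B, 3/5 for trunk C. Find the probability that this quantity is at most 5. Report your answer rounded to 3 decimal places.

0.649

Conditional on each trunk, P(X ≤ 5): A: 0.375; B: 0.0389772; C: 0.999518.
By total probability, P(X ≤ 5) = 0.1·0.375 + 0.3·0.0389772 + 0.6·0.999518 = 0.648904.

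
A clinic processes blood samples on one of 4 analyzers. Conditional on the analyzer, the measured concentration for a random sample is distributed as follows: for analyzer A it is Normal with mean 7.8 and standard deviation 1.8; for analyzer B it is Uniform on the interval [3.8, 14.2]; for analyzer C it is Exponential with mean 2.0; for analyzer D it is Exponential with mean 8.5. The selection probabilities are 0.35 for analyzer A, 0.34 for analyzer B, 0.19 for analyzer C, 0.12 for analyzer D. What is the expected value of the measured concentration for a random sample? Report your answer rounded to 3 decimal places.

Component means — A: 7.8; B: 9; C: 2; D: 8.5.
E[X] = 0.35·7.8 + 0.34·9 + 0.19·2 + 0.12·8.5 = 7.19.

7.190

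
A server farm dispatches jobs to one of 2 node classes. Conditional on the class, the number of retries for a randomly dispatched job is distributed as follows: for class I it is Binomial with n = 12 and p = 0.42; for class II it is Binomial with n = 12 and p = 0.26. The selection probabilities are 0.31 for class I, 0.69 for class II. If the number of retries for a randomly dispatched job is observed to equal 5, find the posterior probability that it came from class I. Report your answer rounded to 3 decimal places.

Likelihoods P(X=5 | ·): I: 0.228543; II: 0.114344.
Posterior ∝ prior × likelihood. Numerator for I: 0.31·0.228543 = 0.0708483.
Normalizing constant: 0.31·0.228543 + 0.69·0.114344 = 0.149746.
P(I | observation) = 0.0708483 / 0.149746 = 0.473124.

0.473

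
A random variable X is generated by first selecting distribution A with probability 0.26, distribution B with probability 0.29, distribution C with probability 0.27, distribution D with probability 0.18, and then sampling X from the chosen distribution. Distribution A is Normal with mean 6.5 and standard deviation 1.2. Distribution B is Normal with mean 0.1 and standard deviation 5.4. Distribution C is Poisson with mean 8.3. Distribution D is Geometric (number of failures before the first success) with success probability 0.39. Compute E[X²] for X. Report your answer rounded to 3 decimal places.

41.822

For each component E[X²] = Var + (mean)², giving A: 43.69; B: 29.17; C: 77.19; D: 6.45694.
Overall E[X²] = 0.26·43.69 + 0.29·29.17 + 0.27·77.19 + 0.18·6.45694 = 41.8222.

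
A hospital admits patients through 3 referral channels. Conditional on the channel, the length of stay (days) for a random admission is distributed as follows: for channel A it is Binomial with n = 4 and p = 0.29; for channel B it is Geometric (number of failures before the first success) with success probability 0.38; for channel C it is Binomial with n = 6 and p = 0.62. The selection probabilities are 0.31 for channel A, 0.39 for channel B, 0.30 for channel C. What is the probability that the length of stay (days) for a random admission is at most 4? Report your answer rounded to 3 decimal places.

0.885

Conditional on each channel, P(X ≤ 4): A: 1; B: 0.908387; C: 0.734321.
By total probability, P(X ≤ 4) = 0.31·1 + 0.39·0.908387 + 0.3·0.734321 = 0.884567.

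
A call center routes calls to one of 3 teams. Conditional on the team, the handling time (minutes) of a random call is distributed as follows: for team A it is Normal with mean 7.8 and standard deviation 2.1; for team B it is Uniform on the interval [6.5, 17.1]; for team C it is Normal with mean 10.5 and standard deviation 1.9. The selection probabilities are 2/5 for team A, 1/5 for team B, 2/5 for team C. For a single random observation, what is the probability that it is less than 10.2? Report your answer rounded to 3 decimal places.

0.594

Conditional on each team, P(X < 10.2): A: 0.873451; B: 0.349057; C: 0.43727.
By total probability, P(X < 10.2) = 0.4·0.873451 + 0.2·0.349057 + 0.4·0.43727 = 0.5941.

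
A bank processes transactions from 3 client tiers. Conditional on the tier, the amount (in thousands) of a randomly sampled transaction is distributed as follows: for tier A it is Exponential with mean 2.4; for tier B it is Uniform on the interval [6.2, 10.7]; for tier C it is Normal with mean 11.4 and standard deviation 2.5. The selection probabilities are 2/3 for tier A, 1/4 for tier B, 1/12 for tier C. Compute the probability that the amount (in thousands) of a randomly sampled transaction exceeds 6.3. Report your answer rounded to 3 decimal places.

0.374

Conditional on each tier, P(X > 6.3): A: 0.0724398; B: 0.977778; C: 0.979325.
By total probability, P(X > 6.3) = 0.666667·0.0724398 + 0.25·0.977778 + 0.0833333·0.979325 = 0.374348.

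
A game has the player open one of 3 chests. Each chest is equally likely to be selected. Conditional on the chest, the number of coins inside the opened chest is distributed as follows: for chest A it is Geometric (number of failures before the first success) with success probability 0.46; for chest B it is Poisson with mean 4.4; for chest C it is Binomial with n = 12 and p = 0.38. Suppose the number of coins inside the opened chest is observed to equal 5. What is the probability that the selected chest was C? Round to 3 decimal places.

Likelihoods P(X=5 | ·): A: 0.0211216; B: 0.168728; C: 0.220996.
Posterior ∝ prior × likelihood. Numerator for C: 0.333333·0.220996 = 0.0736654.
Normalizing constant: 0.333333·0.0211216 + 0.333333·0.168728 + 0.333333·0.220996 = 0.136949.
P(C | observation) = 0.0736654 / 0.136949 = 0.537906.

0.538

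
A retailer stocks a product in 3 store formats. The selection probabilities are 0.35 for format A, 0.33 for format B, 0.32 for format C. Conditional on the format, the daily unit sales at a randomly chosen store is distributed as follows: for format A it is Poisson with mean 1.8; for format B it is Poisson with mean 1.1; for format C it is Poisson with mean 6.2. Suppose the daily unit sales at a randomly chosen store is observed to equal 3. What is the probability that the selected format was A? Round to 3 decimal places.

0.529

Likelihoods P(X=3 | ·): A: 0.160671; B: 0.0738419; C: 0.0806117.
Posterior ∝ prior × likelihood. Numerator for A: 0.35·0.160671 = 0.0562347.
Normalizing constant: 0.35·0.160671 + 0.33·0.0738419 + 0.32·0.0806117 = 0.106398.
P(A | observation) = 0.0562347 / 0.106398 = 0.52853.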